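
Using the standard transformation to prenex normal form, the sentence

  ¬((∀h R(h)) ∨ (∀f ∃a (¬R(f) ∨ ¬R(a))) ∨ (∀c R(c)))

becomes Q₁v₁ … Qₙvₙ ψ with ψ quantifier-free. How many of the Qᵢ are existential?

Drive negations inward (¬∀x A ≡ ∃x ¬A, ¬∃x A ≡ ∀x ¬A, De Morgan for ∧/∨):
  (∃h ¬R(h)) ∧ (∃f ∀a (R(f) ∧ R(a))) ∧ (∃c ¬R(c))
All bound variables are already distinct, so no renaming is needed.
Extract every quantifier outward, since the variables are now distinct and don't occur free across branches:
  ∃h ∃f ∀a ∃c (¬R(h) ∧ R(f) ∧ R(a) ∧ ¬R(c))
The prefix is ∃h ∃f ∀a ∃c: 1 universal, 3 existential.

3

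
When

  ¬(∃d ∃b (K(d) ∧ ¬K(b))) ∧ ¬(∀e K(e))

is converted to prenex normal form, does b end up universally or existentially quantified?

Move each ¬ inward, flipping quantifiers it crosses:
  (∀d ∀b (¬K(d) ∨ K(b))) ∧ (∃e ¬K(e))
Finally move all quantifiers to the prefix:
  ∀d ∀b ∃e ((¬K(d) ∨ K(b)) ∧ ¬K(e))
The quantifier ∃b sits under an odd number of negations, so it flips to ∀b.

universal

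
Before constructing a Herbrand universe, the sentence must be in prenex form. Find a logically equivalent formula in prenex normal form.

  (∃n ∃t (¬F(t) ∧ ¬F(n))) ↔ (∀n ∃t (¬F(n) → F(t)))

∀n ∀t ∀y1 ∃x ∃y ∀r ∃z1 ∃c ((F(t) ∨ F(n) ∨ F(y1) ∨ F(x)) ∧ (¬F(y) ∧ ¬F(r) ∨ ¬F(c) ∧ ¬F(z1)))

First replace A → B with ¬A ∨ B; A ↔ B as (¬A ∨ B) ∧ (¬B ∨ A).
  (¬(∃n ∃t (¬F(t) ∧ ¬F(n))) ∨ (∀n ∃t (¬¬F(n) ∨ F(t)))) ∧ (¬(∀n ∃t (¬¬F(n) ∨ F(t))) ∨ (∃n ∃t (¬F(t) ∧ ¬F(n))))
Move each ¬ inward, flipping quantifiers it crosses:
  ((∀n ∀t (F(t) ∨ F(n))) ∨ (∀n ∃t (F(n) ∨ F(t)))) ∧ ((∃n ∀t (¬F(n) ∧ ¬F(t))) ∨ (∃n ∃t (¬F(t) ∧ ¬F(n))))
Standardize variables apart so no two quantifiers bind the same name: n↦y1, t↦x, n↦y, t↦r, n↦z1, t↦c.
  ((∀n ∀t (F(t) ∨ F(n))) ∨ (∀y1 ∃x (F(y1) ∨ F(x)))) ∧ ((∃y ∀r (¬F(y) ∧ ¬F(r))) ∨ (∃z1 ∃c (¬F(c) ∧ ¬F(z1))))
Extract every quantifier outward, since the variables are now distinct and don't occur free across branches:
  ∀n ∀t ∀y1 ∃x ∃y ∀r ∃z1 ∃c ((F(t) ∨ F(n) ∨ F(y1) ∨ F(x)) ∧ (¬F(y) ∧ ¬F(r) ∨ ¬F(c) ∧ ¬F(z1)))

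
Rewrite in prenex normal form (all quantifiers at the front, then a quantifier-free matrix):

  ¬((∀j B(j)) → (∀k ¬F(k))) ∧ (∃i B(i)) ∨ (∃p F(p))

∀j ∃k ∃i ∃p (B(j) ∧ F(k) ∧ B(i) ∨ F(p))

Eliminate → and ↔ using ¬ and ∨.
  ¬(¬(∀j B(j)) ∨ (∀k ¬F(k))) ∧ (∃i B(i)) ∨ (∃p F(p))
Move each ¬ inward, flipping quantifiers it crosses:
  (∀j B(j)) ∧ (∃k F(k)) ∧ (∃i B(i)) ∨ (∃p F(p))
All bound variables are already distinct, so no renaming is needed.
Pull the quantifiers to the front (each side's bound variable is not free in the other side):
  ∀j ∃k ∃i ∃p (B(j) ∧ F(k) ∧ B(i) ∨ F(p))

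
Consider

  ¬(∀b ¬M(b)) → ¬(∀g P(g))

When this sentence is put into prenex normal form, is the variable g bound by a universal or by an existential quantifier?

First replace A → B with ¬A ∨ B.
  ¬¬(∀b ¬M(b)) ∨ ¬(∀g P(g))
Push ¬ through the quantifiers and connectives to reach negation normal form:
  (∀b ¬M(b)) ∨ (∃g ¬P(g))
All bound variables are already distinct, so no renaming is needed.
Pull the quantifiers to the front (each side's bound variable is not free in the other side):
  ∀b ∃g (¬M(b) ∨ ¬P(g))
The quantifier ∀g sits under an odd number of negations (counting the antecedent side of each →), so it flips to ∃g.

existential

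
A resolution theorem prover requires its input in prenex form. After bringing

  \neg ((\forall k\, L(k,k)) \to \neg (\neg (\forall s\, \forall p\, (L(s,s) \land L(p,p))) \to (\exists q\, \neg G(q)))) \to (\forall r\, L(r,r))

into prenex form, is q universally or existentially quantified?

universal

First replace A → B with ¬A ∨ B.
  \neg \neg (\neg (\forall k\, L(k,k)) \lor \neg (\neg \neg (\forall s\, \forall p\, (L(s,s) \land L(p,p))) \lor (\exists q\, \neg G(q)))) \lor (\forall r\, L(r,r))
Move each ¬ inward, flipping quantifiers it crosses:
  (\exists k\, \neg L(k,k)) \lor (\exists s\, \exists p\, (\neg L(s,s) \lor \neg L(p,p))) \land (\forall q\, G(q)) \lor (\forall r\, L(r,r))
All bound variables are already distinct, so no renaming is needed.
Finally move all quantifiers to the prefix:
  \exists k\, \exists s\, \exists p\, \forall q\, \forall r\, (\neg L(k,k) \lor (\neg L(s,s) \lor \neg L(p,p)) \land G(q) \lor L(r,r))
The quantifier \exists q sits under an odd number of negations (counting the antecedent side of each →), so it flips to \forall q.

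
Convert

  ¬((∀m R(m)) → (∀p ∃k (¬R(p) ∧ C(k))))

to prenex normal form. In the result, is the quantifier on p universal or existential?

Eliminate → and ↔ using ¬ and ∨.
  ¬(¬(∀m R(m)) ∨ (∀p ∃k (¬R(p) ∧ C(k))))
Push ¬ through the quantifiers and connectives to reach negation normal form:
  (∀m R(m)) ∧ (∃p ∀k (R(p) ∨ ¬C(k)))
All bound variables are already distinct, so no renaming is needed.
Extract every quantifier outward, since the variables are now distinct and don't occur free across branches:
  ∀m ∃p ∀k (R(m) ∧ (R(p) ∨ ¬C(k)))
The quantifier ∀p sits under an odd number of negations (counting the antecedent side of each →), so it flips to ∃p.

existential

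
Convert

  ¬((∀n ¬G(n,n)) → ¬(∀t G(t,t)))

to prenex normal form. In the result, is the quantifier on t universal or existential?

Eliminate → and ↔ using ¬ and ∨.
  ¬(¬(∀n ¬G(n,n)) ∨ ¬(∀t G(t,t)))
Move each ¬ inward, flipping quantifiers it crosses:
  (∀n ¬G(n,n)) ∧ (∀t G(t,t))
Finally move all quantifiers to the prefix:
  ∀n ∀t (¬G(n,n) ∧ G(t,t))
The quantifier ∀t sits under an even number of negations (counting the antecedent side of each →), so it remains universal.

universal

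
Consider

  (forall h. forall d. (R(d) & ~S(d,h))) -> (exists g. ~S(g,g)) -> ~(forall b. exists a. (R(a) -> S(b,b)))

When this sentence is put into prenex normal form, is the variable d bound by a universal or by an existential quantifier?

existential

Rewrite implications/biconditionals: A → B as ¬A ∨ B.
  ~(forall h. forall d. (R(d) & ~S(d,h))) | ~(exists g. ~S(g,g)) | ~(forall b. exists a. (~R(a) | S(b,b)))
Push ¬ through the quantifiers and connectives to reach negation normal form:
  (exists h. exists d. (~R(d) | S(d,h))) | (forall g. S(g,g)) | (exists b. forall a. (R(a) & ~S(b,b)))
Extract every quantifier outward, since the variables are now distinct and don't occur free across branches:
  exists h. exists d. forall g. exists b. forall a. (~R(d) | S(d,h) | S(g,g) | R(a) & ~S(b,b))
The quantifier forall d sits under an odd number of negations (counting the antecedent side of each →), so it flips to exists d.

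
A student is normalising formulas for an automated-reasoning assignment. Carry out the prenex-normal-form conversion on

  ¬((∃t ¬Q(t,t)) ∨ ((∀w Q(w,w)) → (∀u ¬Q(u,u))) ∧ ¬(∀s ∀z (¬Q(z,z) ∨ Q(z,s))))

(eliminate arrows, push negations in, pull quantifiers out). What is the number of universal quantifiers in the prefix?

4

Rewrite implications/biconditionals: A → B as ¬A ∨ B.
  ¬((∃t ¬Q(t,t)) ∨ (¬(∀w Q(w,w)) ∨ (∀u ¬Q(u,u))) ∧ ¬(∀s ∀z (¬Q(z,z) ∨ Q(z,s))))
Drive negations inward (¬∀x A ≡ ∃x ¬A, ¬∃x A ≡ ∀x ¬A, De Morgan for ∧/∨):
  (∀t Q(t,t)) ∧ ((∀w Q(w,w)) ∧ (∃u Q(u,u)) ∨ (∀s ∀z (¬Q(z,z) ∨ Q(z,s))))
Pull the quantifiers to the front (each side's bound variable is not free in the other side):
  ∀t ∀w ∃u ∀s ∀z (Q(t,t) ∧ (Q(w,w) ∧ Q(u,u) ∨ ¬Q(z,z) ∨ Q(z,s)))
The prefix is ∀t ∀w ∃u ∀s ∀z: 4 universal, 1 existential.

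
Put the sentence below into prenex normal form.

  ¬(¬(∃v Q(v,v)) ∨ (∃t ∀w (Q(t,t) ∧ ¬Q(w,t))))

Move each ¬ inward, flipping quantifiers it crosses:
  (∃v Q(v,v)) ∧ (∀t ∃w (¬Q(t,t) ∨ Q(w,t)))
All bound variables are already distinct, so no renaming is needed.
Pull the quantifiers to the front (each side's bound variable is not free in the other side):
  ∃v ∀t ∃w (Q(v,v) ∧ (¬Q(t,t) ∨ Q(w,t)))

∃v ∀t ∃w (Q(v,v) ∧ (¬Q(t,t) ∨ Q(w,t)))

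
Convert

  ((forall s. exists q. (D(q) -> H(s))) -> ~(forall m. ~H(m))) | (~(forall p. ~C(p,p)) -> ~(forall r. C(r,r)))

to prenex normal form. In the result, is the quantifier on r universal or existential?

existential

Eliminate → and ↔ using ¬ and ∨.
  ~(forall s. exists q. (~D(q) | H(s))) | ~(forall m. ~H(m)) | ~~(forall p. ~C(p,p)) | ~(forall r. C(r,r))
Drive negations inward (¬∀x A ≡ ∃x ¬A, ¬∃x A ≡ ∀x ¬A, De Morgan for ∧/∨):
  (exists s. forall q. (D(q) & ~H(s))) | (exists m. H(m)) | (forall p. ~C(p,p)) | (exists r. ~C(r,r))
Extract every quantifier outward, since the variables are now distinct and don't occur free across branches:
  exists s. forall q. exists m. forall p. exists r. (D(q) & ~H(s) | H(m) | ~C(p,p) | ~C(r,r))
The quantifier forall r sits under an odd number of negations (counting the antecedent side of each →), so it flips to exists r.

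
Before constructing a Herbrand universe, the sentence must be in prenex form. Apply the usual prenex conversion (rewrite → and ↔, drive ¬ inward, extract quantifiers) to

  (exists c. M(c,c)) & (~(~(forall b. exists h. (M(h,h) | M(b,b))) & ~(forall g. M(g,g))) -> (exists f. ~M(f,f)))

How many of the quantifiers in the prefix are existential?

4

Rewrite implications/biconditionals: A → B as ¬A ∨ B.
  (exists c. M(c,c)) & (~~(~(forall b. exists h. (M(h,h) | M(b,b))) & ~(forall g. M(g,g))) | (exists f. ~M(f,f)))
Push ¬ through the quantifiers and connectives to reach negation normal form:
  (exists c. M(c,c)) & ((exists b. forall h. (~M(h,h) & ~M(b,b))) & (exists g. ~M(g,g)) | (exists f. ~M(f,f)))
All bound variables are already distinct, so no renaming is needed.
Extract every quantifier outward, since the variables are now distinct and don't occur free across branches:
  exists c. exists b. forall h. exists g. exists f. (M(c,c) & (~M(h,h) & ~M(b,b) & ~M(g,g) | ~M(f,f)))
The prefix is exists c exists b forall h exists g exists f: 1 universal, 4 existential.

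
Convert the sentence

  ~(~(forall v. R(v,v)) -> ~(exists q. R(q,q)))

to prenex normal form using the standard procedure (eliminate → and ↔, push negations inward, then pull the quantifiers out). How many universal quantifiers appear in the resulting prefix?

0

Rewrite implications/biconditionals: A → B as ¬A ∨ B.
  ~(~~(forall v. R(v,v)) | ~(exists q. R(q,q)))
Drive negations inward (¬∀x A ≡ ∃x ¬A, ¬∃x A ≡ ∀x ¬A, De Morgan for ∧/∨):
  (exists v. ~R(v,v)) & (exists q. R(q,q))
Finally move all quantifiers to the prefix:
  exists v. exists q. (~R(v,v) & R(q,q))
The prefix is exists v exists q: 0 universal, 2 existential.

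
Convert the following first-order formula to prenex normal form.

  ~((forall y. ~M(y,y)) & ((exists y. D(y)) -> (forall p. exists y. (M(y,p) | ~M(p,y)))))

exists y. exists w. exists p. forall x1. (M(y,y) | D(w) & ~M(x1,p) & M(p,x1))

First replace A → B with ¬A ∨ B.
  ~((forall y. ~M(y,y)) & (~(exists y. D(y)) | (forall p. exists y. (M(y,p) | ~M(p,y)))))
Drive negations inward (¬∀x A ≡ ∃x ¬A, ¬∃x A ≡ ∀x ¬A, De Morgan for ∧/∨):
  (exists y. M(y,y)) | (exists y. D(y)) & (exists p. forall y. (~M(y,p) & M(p,y)))
Give each quantifier a distinct variable: y↦w, y↦x1.
  (exists y. M(y,y)) | (exists w. D(w)) & (exists p. forall x1. (~M(x1,p) & M(p,x1)))
Extract every quantifier outward, since the variables are now distinct and don't occur free across branches:
  exists y. exists w. exists p. forall x1. (M(y,y) | D(w) & ~M(x1,p) & M(p,x1))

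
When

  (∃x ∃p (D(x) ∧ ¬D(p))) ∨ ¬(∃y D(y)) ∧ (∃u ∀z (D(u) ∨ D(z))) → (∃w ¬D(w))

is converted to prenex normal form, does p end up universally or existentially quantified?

universal

Eliminate → and ↔ using ¬ and ∨.
  ¬((∃x ∃p (D(x) ∧ ¬D(p))) ∨ ¬(∃y D(y)) ∧ (∃u ∀z (D(u) ∨ D(z)))) ∨ (∃w ¬D(w))
Push ¬ through the quantifiers and connectives to reach negation normal form:
  (∀x ∀p (¬D(x) ∨ D(p))) ∧ ((∃y D(y)) ∨ (∀u ∃z (¬D(u) ∧ ¬D(z)))) ∨ (∃w ¬D(w))
All bound variables are already distinct, so no renaming is needed.
Finally move all quantifiers to the prefix:
  ∀x ∀p ∃y ∀u ∃z ∃w ((¬D(x) ∨ D(p)) ∧ (D(y) ∨ ¬D(u) ∧ ¬D(z)) ∨ ¬D(w))
The quantifier ∃p sits under an odd number of negations (counting the antecedent side of each →), so it flips to ∀p.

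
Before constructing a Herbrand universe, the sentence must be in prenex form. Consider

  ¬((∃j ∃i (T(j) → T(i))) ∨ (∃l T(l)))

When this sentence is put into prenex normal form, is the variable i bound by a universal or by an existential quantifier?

universal

First replace A → B with ¬A ∨ B.
  ¬((∃j ∃i (¬T(j) ∨ T(i))) ∨ (∃l T(l)))
Push ¬ through the quantifiers and connectives to reach negation normal form:
  (∀j ∀i (T(j) ∧ ¬T(i))) ∧ (∀l ¬T(l))
All bound variables are already distinct, so no renaming is needed.
Pull the quantifiers to the front (each side's bound variable is not free in the other side):
  ∀j ∀i ∀l (T(j) ∧ ¬T(i) ∧ ¬T(l))
The quantifier ∃i sits under an odd number of negations (counting the antecedent side of each →), so it flips to ∀i.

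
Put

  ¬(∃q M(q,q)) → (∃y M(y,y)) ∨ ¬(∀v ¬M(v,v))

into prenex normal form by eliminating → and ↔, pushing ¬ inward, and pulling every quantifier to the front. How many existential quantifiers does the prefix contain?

3

Eliminate → and ↔ using ¬ and ∨.
  ¬¬(∃q M(q,q)) ∨ (∃y M(y,y)) ∨ ¬(∀v ¬M(v,v))
Drive negations inward (¬∀x A ≡ ∃x ¬A, ¬∃x A ≡ ∀x ¬A, De Morgan for ∧/∨):
  (∃q M(q,q)) ∨ (∃y M(y,y)) ∨ (∃v M(v,v))
Extract every quantifier outward, since the variables are now distinct and don't occur free across branches:
  ∃q ∃y ∃v (M(q,q) ∨ M(y,y) ∨ M(v,v))
The prefix is ∃q ∃y ∃v: 0 universal, 3 existential.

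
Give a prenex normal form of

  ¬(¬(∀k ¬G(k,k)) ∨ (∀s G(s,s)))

∀k ∃s (¬G(k,k) ∧ ¬G(s,s))

Move each ¬ inward, flipping quantifiers it crosses:
  (∀k ¬G(k,k)) ∧ (∃s ¬G(s,s))
Pull the quantifiers to the front (each side's bound variable is not free in the other side):
  ∀k ∃s (¬G(k,k) ∧ ¬G(s,s))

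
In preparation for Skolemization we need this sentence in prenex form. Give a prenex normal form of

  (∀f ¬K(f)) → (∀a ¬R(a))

∃f ∀a (K(f) ∨ ¬R(a))

First replace A → B with ¬A ∨ B.
  ¬(∀f ¬K(f)) ∨ (∀a ¬R(a))
Push ¬ through the quantifiers and connectives to reach negation normal form:
  (∃f K(f)) ∨ (∀a ¬R(a))
Finally move all quantifiers to the prefix:
  ∃f ∀a (K(f) ∨ ¬R(a))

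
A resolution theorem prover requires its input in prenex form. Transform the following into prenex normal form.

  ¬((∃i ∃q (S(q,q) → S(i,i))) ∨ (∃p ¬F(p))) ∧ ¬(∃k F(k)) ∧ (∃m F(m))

Rewrite implications/biconditionals: A → B as ¬A ∨ B.
  ¬((∃i ∃q (¬S(q,q) ∨ S(i,i))) ∨ (∃p ¬F(p))) ∧ ¬(∃k F(k)) ∧ (∃m F(m))
Push ¬ through the quantifiers and connectives to reach negation normal form:
  (∀i ∀q (S(q,q) ∧ ¬S(i,i))) ∧ (∀p F(p)) ∧ (∀k ¬F(k)) ∧ (∃m F(m))
Extract every quantifier outward, since the variables are now distinct and don't occur free across branches:
  ∀i ∀q ∀p ∀k ∃m (S(q,q) ∧ ¬S(i,i) ∧ F(p) ∧ ¬F(k) ∧ F(m))

∀i ∀q ∀p ∀k ∃m (S(q,q) ∧ ¬S(i,i) ∧ F(p) ∧ ¬F(k) ∧ F(m))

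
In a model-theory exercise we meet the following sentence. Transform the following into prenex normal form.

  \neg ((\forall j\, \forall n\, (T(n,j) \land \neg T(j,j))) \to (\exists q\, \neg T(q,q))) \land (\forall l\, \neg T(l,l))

Rewrite implications/biconditionals: A → B as ¬A ∨ B.
  \neg (\neg (\forall j\, \forall n\, (T(n,j) \land \neg T(j,j))) \lor (\exists q\, \neg T(q,q))) \land (\forall l\, \neg T(l,l))
Drive negations inward (¬∀x A ≡ ∃x ¬A, ¬∃x A ≡ ∀x ¬A, De Morgan for ∧/∨):
  (\forall j\, \forall n\, (T(n,j) \land \neg T(j,j))) \land (\forall q\, T(q,q)) \land (\forall l\, \neg T(l,l))
Finally move all quantifiers to the prefix:
  \forall j\, \forall n\, \forall q\, \forall l\, (T(n,j) \land \neg T(j,j) \land T(q,q) \land \neg T(l,l))

\forall j\, \forall n\, \forall q\, \forall l\, (T(n,j) \land \neg T(j,j) \land T(q,q) \land \neg T(l,l))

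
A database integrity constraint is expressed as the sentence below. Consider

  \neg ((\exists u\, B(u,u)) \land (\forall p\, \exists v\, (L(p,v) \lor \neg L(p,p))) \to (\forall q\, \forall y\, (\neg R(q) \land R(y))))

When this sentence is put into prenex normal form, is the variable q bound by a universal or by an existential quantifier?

First replace A → B with ¬A ∨ B.
  \neg (\neg ((\exists u\, B(u,u)) \land (\forall p\, \exists v\, (L(p,v) \lor \neg L(p,p)))) \lor (\forall q\, \forall y\, (\neg R(q) \land R(y))))
Drive negations inward (¬∀x A ≡ ∃x ¬A, ¬∃x A ≡ ∀x ¬A, De Morgan for ∧/∨):
  (\exists u\, B(u,u)) \land (\forall p\, \exists v\, (L(p,v) \lor \neg L(p,p))) \land (\exists q\, \exists y\, (R(q) \lor \neg R(y)))
Extract every quantifier outward, since the variables are now distinct and don't occur free across branches:
  \exists u\, \forall p\, \exists v\, \exists q\, \exists y\, (B(u,u) \land (L(p,v) \lor \neg L(p,p)) \land (R(q) \lor \neg R(y)))
The quantifier \forall q sits under an odd number of negations (counting the antecedent side of each →), so it flips to \exists q.

existential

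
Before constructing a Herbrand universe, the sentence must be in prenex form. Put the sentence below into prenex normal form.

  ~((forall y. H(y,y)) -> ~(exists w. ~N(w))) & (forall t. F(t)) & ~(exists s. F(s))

forall y. exists w. forall t. forall s. (H(y,y) & ~N(w) & F(t) & ~F(s))

Eliminate → and ↔ using ¬ and ∨.
  ~(~(forall y. H(y,y)) | ~(exists w. ~N(w))) & (forall t. F(t)) & ~(exists s. F(s))
Push ¬ through the quantifiers and connectives to reach negation normal form:
  (forall y. H(y,y)) & (exists w. ~N(w)) & (forall t. F(t)) & (forall s. ~F(s))
Extract every quantifier outward, since the variables are now distinct and don't occur free across branches:
  forall y. exists w. forall t. forall s. (H(y,y) & ~N(w) & F(t) & ~F(s))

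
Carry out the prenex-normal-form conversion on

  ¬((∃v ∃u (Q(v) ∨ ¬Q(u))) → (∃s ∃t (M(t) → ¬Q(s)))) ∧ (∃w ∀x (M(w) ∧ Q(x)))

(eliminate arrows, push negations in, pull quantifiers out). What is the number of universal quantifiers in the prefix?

3

Eliminate → and ↔ using ¬ and ∨.
  ¬(¬(∃v ∃u (Q(v) ∨ ¬Q(u))) ∨ (∃s ∃t (¬M(t) ∨ ¬Q(s)))) ∧ (∃w ∀x (M(w) ∧ Q(x)))
Move each ¬ inward, flipping quantifiers it crosses:
  (∃v ∃u (Q(v) ∨ ¬Q(u))) ∧ (∀s ∀t (M(t) ∧ Q(s))) ∧ (∃w ∀x (M(w) ∧ Q(x)))
All bound variables are already distinct, so no renaming is needed.
Pull the quantifiers to the front (each side's bound variable is not free in the other side):
  ∃v ∃u ∀s ∀t ∃w ∀x ((Q(v) ∨ ¬Q(u)) ∧ M(t) ∧ Q(s) ∧ M(w) ∧ Q(x))
The prefix is ∃v ∃u ∀s ∀t ∃w ∀x: 3 universal, 3 existential.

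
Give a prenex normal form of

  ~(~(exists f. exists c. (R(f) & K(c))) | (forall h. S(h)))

exists f. exists c. exists h. (R(f) & K(c) & ~S(h))

Push ¬ through the quantifiers and connectives to reach negation normal form:
  (exists f. exists c. (R(f) & K(c))) & (exists h. ~S(h))
Extract every quantifier outward, since the variables are now distinct and don't occur free across branches:
  exists f. exists c. exists h. (R(f) & K(c) & ~S(h))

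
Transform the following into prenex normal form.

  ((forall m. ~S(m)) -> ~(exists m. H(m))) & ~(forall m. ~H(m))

exists m. forall w1. exists s. ((S(m) | ~H(w1)) & H(s))

Eliminate → and ↔ using ¬ and ∨.
  (~(forall m. ~S(m)) | ~(exists m. H(m))) & ~(forall m. ~H(m))
Push ¬ through the quantifiers and connectives to reach negation normal form:
  ((exists m. S(m)) | (forall m. ~H(m))) & (exists m. H(m))
Rename bound variables to avoid capture: m↦w1, m↦s.
  ((exists m. S(m)) | (forall w1. ~H(w1))) & (exists s. H(s))
Finally move all quantifiers to the prefix:
  exists m. forall w1. exists s. ((S(m) | ~H(w1)) & H(s))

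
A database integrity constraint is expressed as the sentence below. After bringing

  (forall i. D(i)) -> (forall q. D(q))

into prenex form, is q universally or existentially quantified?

Eliminate → and ↔ using ¬ and ∨.
  ~(forall i. D(i)) | (forall q. D(q))
Drive negations inward (¬∀x A ≡ ∃x ¬A, ¬∃x A ≡ ∀x ¬A, De Morgan for ∧/∨):
  (exists i. ~D(i)) | (forall q. D(q))
All bound variables are already distinct, so no renaming is needed.
Finally move all quantifiers to the prefix:
  exists i. forall q. (~D(i) | D(q))
The quantifier forall q sits under an even number of negations (counting the antecedent side of each →), so it remains universal.

universal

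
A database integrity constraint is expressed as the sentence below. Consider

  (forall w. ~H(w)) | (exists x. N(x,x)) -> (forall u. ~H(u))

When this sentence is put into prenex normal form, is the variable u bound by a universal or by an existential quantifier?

Rewrite implications/biconditionals: A → B as ¬A ∨ B.
  ~((forall w. ~H(w)) | (exists x. N(x,x))) | (forall u. ~H(u))
Move each ¬ inward, flipping quantifiers it crosses:
  (exists w. H(w)) & (forall x. ~N(x,x)) | (forall u. ~H(u))
All bound variables are already distinct, so no renaming is needed.
Finally move all quantifiers to the prefix:
  exists w. forall x. forall u. (H(w) & ~N(x,x) | ~H(u))
The quantifier forall u sits under an even number of negations (counting the antecedent side of each →), so it remains universal.

universal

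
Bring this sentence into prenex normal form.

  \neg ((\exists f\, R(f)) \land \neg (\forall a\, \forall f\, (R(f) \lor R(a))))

Push ¬ through the quantifiers and connectives to reach negation normal form:
  (\forall f\, \neg R(f)) \lor (\forall a\, \forall f\, (R(f) \lor R(a)))
Give each quantifier a distinct variable: f↦y.
  (\forall f\, \neg R(f)) \lor (\forall a\, \forall y\, (R(y) \lor R(a)))
Extract every quantifier outward, since the variables are now distinct and don't occur free across branches:
  \forall f\, \forall a\, \forall y\, (\neg R(f) \lor R(y) \lor R(a))

\forall f\, \forall a\, \forall y\, (\neg R(f) \lor R(y) \lor R(a))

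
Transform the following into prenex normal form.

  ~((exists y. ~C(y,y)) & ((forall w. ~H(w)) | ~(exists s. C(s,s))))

Move each ¬ inward, flipping quantifiers it crosses:
  (forall y. C(y,y)) | (exists w. H(w)) & (exists s. C(s,s))
All bound variables are already distinct, so no renaming is needed.
Finally move all quantifiers to the prefix:
  forall y. exists w. exists s. (C(y,y) | H(w) & C(s,s))

forall y. exists w. exists s. (C(y,y) | H(w) & C(s,s))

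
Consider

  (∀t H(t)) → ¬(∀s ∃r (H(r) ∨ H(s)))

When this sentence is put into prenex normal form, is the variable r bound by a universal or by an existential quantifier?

Rewrite implications/biconditionals: A → B as ¬A ∨ B.
  ¬(∀t H(t)) ∨ ¬(∀s ∃r (H(r) ∨ H(s)))
Move each ¬ inward, flipping quantifiers it crosses:
  (∃t ¬H(t)) ∨ (∃s ∀r (¬H(r) ∧ ¬H(s)))
All bound variables are already distinct, so no renaming is needed.
Pull the quantifiers to the front (each side's bound variable is not free in the other side):
  ∃t ∃s ∀r (¬H(t) ∨ ¬H(r) ∧ ¬H(s))
The quantifier ∃r sits under an odd number of negations (counting the antecedent side of each →), so it flips to ∀r.

universal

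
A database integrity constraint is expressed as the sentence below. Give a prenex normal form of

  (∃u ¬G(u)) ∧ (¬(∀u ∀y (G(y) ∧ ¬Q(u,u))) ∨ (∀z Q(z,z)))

∃u ∃b ∃y ∀z (¬G(u) ∧ (¬G(y) ∨ Q(b,b) ∨ Q(z,z)))

Push ¬ through the quantifiers and connectives to reach negation normal form:
  (∃u ¬G(u)) ∧ ((∃u ∃y (¬G(y) ∨ Q(u,u))) ∨ (∀z Q(z,z)))
Standardize variables apart so no two quantifiers bind the same name: u↦b.
  (∃u ¬G(u)) ∧ ((∃b ∃y (¬G(y) ∨ Q(b,b))) ∨ (∀z Q(z,z)))
Extract every quantifier outward, since the variables are now distinct and don't occur free across branches:
  ∃u ∃b ∃y ∀z (¬G(u) ∧ (¬G(y) ∨ Q(b,b) ∨ Q(z,z)))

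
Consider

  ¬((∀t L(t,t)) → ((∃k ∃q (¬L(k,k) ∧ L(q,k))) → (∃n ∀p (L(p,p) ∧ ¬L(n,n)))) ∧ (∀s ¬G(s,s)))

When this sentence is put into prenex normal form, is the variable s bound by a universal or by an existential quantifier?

existential

First replace A → B with ¬A ∨ B.
  ¬(¬(∀t L(t,t)) ∨ (¬(∃k ∃q (¬L(k,k) ∧ L(q,k))) ∨ (∃n ∀p (L(p,p) ∧ ¬L(n,n)))) ∧ (∀s ¬G(s,s)))
Drive negations inward (¬∀x A ≡ ∃x ¬A, ¬∃x A ≡ ∀x ¬A, De Morgan for ∧/∨):
  (∀t L(t,t)) ∧ ((∃k ∃q (¬L(k,k) ∧ L(q,k))) ∧ (∀n ∃p (¬L(p,p) ∨ L(n,n))) ∨ (∃s G(s,s)))
All bound variables are already distinct, so no renaming is needed.
Extract every quantifier outward, since the variables are now distinct and don't occur free across branches:
  ∀t ∃k ∃q ∀n ∃p ∃s (L(t,t) ∧ (¬L(k,k) ∧ L(q,k) ∧ (¬L(p,p) ∨ L(n,n)) ∨ G(s,s)))
The quantifier ∀s sits under an odd number of negations (counting the antecedent side of each →), so it flips to ∃s.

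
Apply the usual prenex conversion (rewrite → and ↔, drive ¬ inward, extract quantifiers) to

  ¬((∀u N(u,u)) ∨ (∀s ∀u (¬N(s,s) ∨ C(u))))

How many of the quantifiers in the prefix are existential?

3

Push ¬ through the quantifiers and connectives to reach negation normal form:
  (∃u ¬N(u,u)) ∧ (∃s ∃u (N(s,s) ∧ ¬C(u)))
Standardize variables apart so no two quantifiers bind the same name: u↦u1.
  (∃u ¬N(u,u)) ∧ (∃s ∃u1 (N(s,s) ∧ ¬C(u1)))
Finally move all quantifiers to the prefix:
  ∃u ∃s ∃u1 (¬N(u,u) ∧ N(s,s) ∧ ¬C(u1))
The prefix is ∃u ∃s ∃u1: 0 universal, 3 existential.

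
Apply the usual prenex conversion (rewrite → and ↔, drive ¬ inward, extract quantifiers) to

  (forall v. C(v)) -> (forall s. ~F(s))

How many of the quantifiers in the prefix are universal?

1

Eliminate → and ↔ using ¬ and ∨.
  ~(forall v. C(v)) | (forall s. ~F(s))
Drive negations inward (¬∀x A ≡ ∃x ¬A, ¬∃x A ≡ ∀x ¬A, De Morgan for ∧/∨):
  (exists v. ~C(v)) | (forall s. ~F(s))
All bound variables are already distinct, so no renaming is needed.
Pull the quantifiers to the front (each side's bound variable is not free in the other side):
  exists v. forall s. (~C(v) | ~F(s))
The prefix is exists v forall s: 1 universal, 1 existential.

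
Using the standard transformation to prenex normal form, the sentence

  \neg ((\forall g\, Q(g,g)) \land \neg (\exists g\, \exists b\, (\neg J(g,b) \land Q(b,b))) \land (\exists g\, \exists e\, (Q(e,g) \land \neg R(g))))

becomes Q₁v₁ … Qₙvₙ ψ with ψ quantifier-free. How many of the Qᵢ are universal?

Push ¬ through the quantifiers and connectives to reach negation normal form:
  (\exists g\, \neg Q(g,g)) \lor (\exists g\, \exists b\, (\neg J(g,b) \land Q(b,b))) \lor (\forall g\, \forall e\, (\neg Q(e,g) \lor R(g)))
Standardize variables apart so no two quantifiers bind the same name: g↦x, g↦x1.
  (\exists g\, \neg Q(g,g)) \lor (\exists x\, \exists b\, (\neg J(x,b) \land Q(b,b))) \lor (\forall x1\, \forall e\, (\neg Q(e,x1) \lor R(x1)))
Extract every quantifier outward, since the variables are now distinct and don't occur free across branches:
  \exists g\, \exists x\, \exists b\, \forall x1\, \forall e\, (\neg Q(g,g) \lor \neg J(x,b) \land Q(b,b) \lor \neg Q(e,x1) \lor R(x1))
The prefix is \exists g \exists x \exists b \forall x1 \forall e: 2 universal, 3 existential.

2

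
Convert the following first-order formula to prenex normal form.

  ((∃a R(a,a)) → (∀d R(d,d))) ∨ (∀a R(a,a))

∀a ∀d ∀z (¬R(a,a) ∨ R(d,d) ∨ R(z,z))

Eliminate → and ↔ using ¬ and ∨.
  ¬(∃a R(a,a)) ∨ (∀d R(d,d)) ∨ (∀a R(a,a))
Drive negations inward (¬∀x A ≡ ∃x ¬A, ¬∃x A ≡ ∀x ¬A, De Morgan for ∧/∨):
  (∀a ¬R(a,a)) ∨ (∀d R(d,d)) ∨ (∀a R(a,a))
Give each quantifier a distinct variable: a↦z.
  (∀a ¬R(a,a)) ∨ (∀d R(d,d)) ∨ (∀z R(z,z))
Extract every quantifier outward, since the variables are now distinct and don't occur free across branches:
  ∀a ∀d ∀z (¬R(a,a) ∨ R(d,d) ∨ R(z,z))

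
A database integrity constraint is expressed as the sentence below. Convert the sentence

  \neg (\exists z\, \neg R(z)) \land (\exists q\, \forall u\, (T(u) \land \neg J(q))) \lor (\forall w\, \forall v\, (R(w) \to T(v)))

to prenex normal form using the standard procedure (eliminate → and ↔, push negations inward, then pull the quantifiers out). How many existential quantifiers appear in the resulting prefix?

1

First replace A → B with ¬A ∨ B.
  \neg (\exists z\, \neg R(z)) \land (\exists q\, \forall u\, (T(u) \land \neg J(q))) \lor (\forall w\, \forall v\, (\neg R(w) \lor T(v)))
Move each ¬ inward, flipping quantifiers it crosses:
  (\forall z\, R(z)) \land (\exists q\, \forall u\, (T(u) \land \neg J(q))) \lor (\forall w\, \forall v\, (\neg R(w) \lor T(v)))
All bound variables are already distinct, so no renaming is needed.
Extract every quantifier outward, since the variables are now distinct and don't occur free across branches:
  \forall z\, \exists q\, \forall u\, \forall w\, \forall v\, (R(z) \land T(u) \land \neg J(q) \lor \neg R(w) \lor T(v))
The prefix is \forall z \exists q \forall u \forall w \forall v: 4 universal, 1 existential.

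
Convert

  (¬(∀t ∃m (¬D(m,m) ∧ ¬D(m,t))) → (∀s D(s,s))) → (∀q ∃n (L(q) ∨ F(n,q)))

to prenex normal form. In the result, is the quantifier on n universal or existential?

Eliminate → and ↔ using ¬ and ∨.
  ¬(¬¬(∀t ∃m (¬D(m,m) ∧ ¬D(m,t))) ∨ (∀s D(s,s))) ∨ (∀q ∃n (L(q) ∨ F(n,q)))
Move each ¬ inward, flipping quantifiers it crosses:
  (∃t ∀m (D(m,m) ∨ D(m,t))) ∧ (∃s ¬D(s,s)) ∨ (∀q ∃n (L(q) ∨ F(n,q)))
All bound variables are already distinct, so no renaming is needed.
Extract every quantifier outward, since the variables are now distinct and don't occur free across branches:
  ∃t ∀m ∃s ∀q ∃n ((D(m,m) ∨ D(m,t)) ∧ ¬D(s,s) ∨ L(q) ∨ F(n,q))
The quantifier ∃n sits under an even number of negations (counting the antecedent side of each →), so it remains existential.

existential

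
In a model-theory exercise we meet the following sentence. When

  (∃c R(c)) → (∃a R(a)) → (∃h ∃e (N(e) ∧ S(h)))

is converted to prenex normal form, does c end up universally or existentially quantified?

First replace A → B with ¬A ∨ B.
  ¬(∃c R(c)) ∨ ¬(∃a R(a)) ∨ (∃h ∃e (N(e) ∧ S(h)))
Push ¬ through the quantifiers and connectives to reach negation normal form:
  (∀c ¬R(c)) ∨ (∀a ¬R(a)) ∨ (∃h ∃e (N(e) ∧ S(h)))
All bound variables are already distinct, so no renaming is needed.
Finally move all quantifiers to the prefix:
  ∀c ∀a ∃h ∃e (¬R(c) ∨ ¬R(a) ∨ N(e) ∧ S(h))
The quantifier ∃c sits under an odd number of negations (counting the antecedent side of each →), so it flips to ∀c.

universal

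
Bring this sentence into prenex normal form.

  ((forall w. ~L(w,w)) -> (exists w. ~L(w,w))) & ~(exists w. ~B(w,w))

exists w. exists r. forall t. ((L(w,w) | ~L(r,r)) & B(t,t))

Rewrite implications/biconditionals: A → B as ¬A ∨ B.
  (~(forall w. ~L(w,w)) | (exists w. ~L(w,w))) & ~(exists w. ~B(w,w))
Push ¬ through the quantifiers and connectives to reach negation normal form:
  ((exists w. L(w,w)) | (exists w. ~L(w,w))) & (forall w. B(w,w))
Give each quantifier a distinct variable: w↦r, w↦t.
  ((exists w. L(w,w)) | (exists r. ~L(r,r))) & (forall t. B(t,t))
Finally move all quantifiers to the prefix:
  exists w. exists r. forall t. ((L(w,w) | ~L(r,r)) & B(t,t))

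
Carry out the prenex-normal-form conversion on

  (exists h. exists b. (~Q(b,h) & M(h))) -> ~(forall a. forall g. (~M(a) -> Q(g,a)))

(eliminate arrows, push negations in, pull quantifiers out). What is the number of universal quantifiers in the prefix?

Rewrite implications/biconditionals: A → B as ¬A ∨ B.
  ~(exists h. exists b. (~Q(b,h) & M(h))) | ~(forall a. forall g. (~~M(a) | Q(g,a)))
Push ¬ through the quantifiers and connectives to reach negation normal form:
  (forall h. forall b. (Q(b,h) | ~M(h))) | (exists a. exists g. (~M(a) & ~Q(g,a)))
Pull the quantifiers to the front (each side's bound variable is not free in the other side):
  forall h. forall b. exists a. exists g. (Q(b,h) | ~M(h) | ~M(a) & ~Q(g,a))
The prefix is forall h forall b exists a exists g: 2 universal, 2 existential.

2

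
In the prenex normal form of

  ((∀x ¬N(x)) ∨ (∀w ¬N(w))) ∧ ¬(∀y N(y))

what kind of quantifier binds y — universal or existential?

Move each ¬ inward, flipping quantifiers it crosses:
  ((∀x ¬N(x)) ∨ (∀w ¬N(w))) ∧ (∃y ¬N(y))
All bound variables are already distinct, so no renaming is needed.
Pull the quantifiers to the front (each side's bound variable is not free in the other side):
  ∀x ∀w ∃y ((¬N(x) ∨ ¬N(w)) ∧ ¬N(y))
The quantifier ∀y sits under an odd number of negations, so it flips to ∃y.

existential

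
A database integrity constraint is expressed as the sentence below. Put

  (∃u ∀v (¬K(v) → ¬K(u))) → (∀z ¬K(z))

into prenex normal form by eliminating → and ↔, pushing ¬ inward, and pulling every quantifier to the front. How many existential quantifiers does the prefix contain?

Eliminate → and ↔ using ¬ and ∨.
  ¬(∃u ∀v (¬¬K(v) ∨ ¬K(u))) ∨ (∀z ¬K(z))
Drive negations inward (¬∀x A ≡ ∃x ¬A, ¬∃x A ≡ ∀x ¬A, De Morgan for ∧/∨):
  (∀u ∃v (¬K(v) ∧ K(u))) ∨ (∀z ¬K(z))
Finally move all quantifiers to the prefix:
  ∀u ∃v ∀z (¬K(v) ∧ K(u) ∨ ¬K(z))
The prefix is ∀u ∃v ∀z: 2 universal, 1 existential.

1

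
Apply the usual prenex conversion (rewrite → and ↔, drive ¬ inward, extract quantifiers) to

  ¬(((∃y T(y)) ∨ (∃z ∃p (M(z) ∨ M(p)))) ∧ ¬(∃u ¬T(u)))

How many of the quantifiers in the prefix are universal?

Push ¬ through the quantifiers and connectives to reach negation normal form:
  (∀y ¬T(y)) ∧ (∀z ∀p (¬M(z) ∧ ¬M(p))) ∨ (∃u ¬T(u))
All bound variables are already distinct, so no renaming is needed.
Pull the quantifiers to the front (each side's bound variable is not free in the other side):
  ∀y ∀z ∀p ∃u (¬T(y) ∧ ¬M(z) ∧ ¬M(p) ∨ ¬T(u))
The prefix is ∀y ∀z ∀p ∃u: 3 universal, 1 existential.

3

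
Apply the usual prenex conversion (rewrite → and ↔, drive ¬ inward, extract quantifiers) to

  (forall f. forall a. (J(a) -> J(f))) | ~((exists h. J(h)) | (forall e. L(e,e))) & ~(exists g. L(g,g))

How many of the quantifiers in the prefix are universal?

First replace A → B with ¬A ∨ B.
  (forall f. forall a. (~J(a) | J(f))) | ~((exists h. J(h)) | (forall e. L(e,e))) & ~(exists g. L(g,g))
Drive negations inward (¬∀x A ≡ ∃x ¬A, ¬∃x A ≡ ∀x ¬A, De Morgan for ∧/∨):
  (forall f. forall a. (~J(a) | J(f))) | (forall h. ~J(h)) & (exists e. ~L(e,e)) & (forall g. ~L(g,g))
Pull the quantifiers to the front (each side's bound variable is not free in the other side):
  forall f. forall a. forall h. exists e. forall g. (~J(a) | J(f) | ~J(h) & ~L(e,e) & ~L(g,g))
The prefix is forall f forall a forall h exists e forall g: 4 universal, 1 existential.

4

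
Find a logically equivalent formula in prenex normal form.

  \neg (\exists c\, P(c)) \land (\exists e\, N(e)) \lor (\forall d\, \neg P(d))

Push ¬ through the quantifiers and connectives to reach negation normal form:
  (\forall c\, \neg P(c)) \land (\exists e\, N(e)) \lor (\forall d\, \neg P(d))
All bound variables are already distinct, so no renaming is needed.
Extract every quantifier outward, since the variables are now distinct and don't occur free across branches:
  \forall c\, \exists e\, \forall d\, (\neg P(c) \land N(e) \lor \neg P(d))

\forall c\, \exists e\, \forall d\, (\neg P(c) \land N(e) \lor \neg P(d))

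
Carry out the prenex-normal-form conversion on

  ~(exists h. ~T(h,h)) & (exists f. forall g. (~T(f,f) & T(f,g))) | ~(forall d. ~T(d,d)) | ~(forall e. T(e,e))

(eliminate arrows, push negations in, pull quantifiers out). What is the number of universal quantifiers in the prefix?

2

Drive negations inward (¬∀x A ≡ ∃x ¬A, ¬∃x A ≡ ∀x ¬A, De Morgan for ∧/∨):
  (forall h. T(h,h)) & (exists f. forall g. (~T(f,f) & T(f,g))) | (exists d. T(d,d)) | (exists e. ~T(e,e))
Extract every quantifier outward, since the variables are now distinct and don't occur free across branches:
  forall h. exists f. forall g. exists d. exists e. (T(h,h) & ~T(f,f) & T(f,g) | T(d,d) | ~T(e,e))
The prefix is forall h exists f forall g exists d exists e: 2 universal, 3 existential.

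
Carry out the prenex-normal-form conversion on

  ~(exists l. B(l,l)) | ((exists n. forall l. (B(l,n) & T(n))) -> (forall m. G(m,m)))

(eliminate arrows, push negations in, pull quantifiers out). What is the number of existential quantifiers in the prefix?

Rewrite implications/biconditionals: A → B as ¬A ∨ B.
  ~(exists l. B(l,l)) | ~(exists n. forall l. (B(l,n) & T(n))) | (forall m. G(m,m))
Move each ¬ inward, flipping quantifiers it crosses:
  (forall l. ~B(l,l)) | (forall n. exists l. (~B(l,n) | ~T(n))) | (forall m. G(m,m))
Rename bound variables to avoid capture: l↦w1.
  (forall l. ~B(l,l)) | (forall n. exists w1. (~B(w1,n) | ~T(n))) | (forall m. G(m,m))
Extract every quantifier outward, since the variables are now distinct and don't occur free across branches:
  forall l. forall n. exists w1. forall m. (~B(l,l) | ~B(w1,n) | ~T(n) | G(m,m))
The prefix is forall l forall n exists w1 forall m: 3 universal, 1 existential.

1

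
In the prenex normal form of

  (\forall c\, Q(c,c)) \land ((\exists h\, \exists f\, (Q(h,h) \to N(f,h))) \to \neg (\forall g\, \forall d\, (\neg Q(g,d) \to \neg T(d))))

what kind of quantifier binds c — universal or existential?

universal

Eliminate → and ↔ using ¬ and ∨.
  (\forall c\, Q(c,c)) \land (\neg (\exists h\, \exists f\, (\neg Q(h,h) \lor N(f,h))) \lor \neg (\forall g\, \forall d\, (\neg \neg Q(g,d) \lor \neg T(d))))
Move each ¬ inward, flipping quantifiers it crosses:
  (\forall c\, Q(c,c)) \land ((\forall h\, \forall f\, (Q(h,h) \land \neg N(f,h))) \lor (\exists g\, \exists d\, (\neg Q(g,d) \land T(d))))
Finally move all quantifiers to the prefix:
  \forall c\, \forall h\, \forall f\, \exists g\, \exists d\, (Q(c,c) \land (Q(h,h) \land \neg N(f,h) \lor \neg Q(g,d) \land T(d)))
The quantifier \forall c sits under an even number of negations (counting the antecedent side of each →), so it remains universal.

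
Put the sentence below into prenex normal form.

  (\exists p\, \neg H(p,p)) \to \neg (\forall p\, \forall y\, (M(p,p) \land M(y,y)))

\forall p\, \exists y1\, \exists y\, (H(p,p) \lor \neg M(y1,y1) \lor \neg M(y,y))

First replace A → B with ¬A ∨ B.
  \neg (\exists p\, \neg H(p,p)) \lor \neg (\forall p\, \forall y\, (M(p,p) \land M(y,y)))
Drive negations inward (¬∀x A ≡ ∃x ¬A, ¬∃x A ≡ ∀x ¬A, De Morgan for ∧/∨):
  (\forall p\, H(p,p)) \lor (\exists p\, \exists y\, (\neg M(p,p) \lor \neg M(y,y)))
Rename bound variables to avoid capture: p↦y1.
  (\forall p\, H(p,p)) \lor (\exists y1\, \exists y\, (\neg M(y1,y1) \lor \neg M(y,y)))
Extract every quantifier outward, since the variables are now distinct and don't occur free across branches:
  \forall p\, \exists y1\, \exists y\, (H(p,p) \lor \neg M(y1,y1) \lor \neg M(y,y))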